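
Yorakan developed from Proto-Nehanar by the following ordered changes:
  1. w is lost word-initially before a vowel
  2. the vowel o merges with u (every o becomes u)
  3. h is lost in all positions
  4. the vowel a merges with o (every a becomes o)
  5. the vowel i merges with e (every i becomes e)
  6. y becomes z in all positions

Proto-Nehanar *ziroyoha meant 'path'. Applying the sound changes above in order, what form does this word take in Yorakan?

Yorakan: start from *ziroyoha.
  rule 1: no change — ziroyoha
  rule 2 (vowel merger): ziroyoha → ziruyuha
  rule 3 (h-loss): ziruyuha → ziruyua
  rule 4 (vowel merger): ziruyua → ziruyuo
  rule 5 (vowel merger): ziruyuo → zeruyuo
  rule 6 (unconditioned shift): zeruyuo → zeruzuo
  ⇒ Yorakan zeruzuo

zeruzuo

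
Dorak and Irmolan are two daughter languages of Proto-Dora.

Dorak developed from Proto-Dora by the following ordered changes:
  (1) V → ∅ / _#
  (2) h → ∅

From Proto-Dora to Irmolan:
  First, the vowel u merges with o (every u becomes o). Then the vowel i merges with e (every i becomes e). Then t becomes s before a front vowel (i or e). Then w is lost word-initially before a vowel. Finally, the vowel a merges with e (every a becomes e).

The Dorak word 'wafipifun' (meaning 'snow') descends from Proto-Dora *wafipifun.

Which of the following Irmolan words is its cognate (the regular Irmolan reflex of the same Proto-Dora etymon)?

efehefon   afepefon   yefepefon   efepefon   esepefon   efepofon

Irmolan: *wafipifun > wafipifon > wafepefon > afepefon > efepefon  (by vowel merger, vowel merger, glide loss, vowel merger)
Among the options, 'efepefon' alone shows every Irmolan change applied in order.

efepefon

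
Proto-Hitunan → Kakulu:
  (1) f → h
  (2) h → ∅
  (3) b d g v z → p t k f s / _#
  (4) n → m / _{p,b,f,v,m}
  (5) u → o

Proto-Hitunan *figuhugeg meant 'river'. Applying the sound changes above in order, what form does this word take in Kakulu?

Kakulu: start from *figuhugeg.
  rule 1 (unconditioned shift): figuhugeg → higuhugeg
  rule 2 (h-loss): higuhugeg → iguugeg
  rule 3 (final devoicing): iguugeg → iguugek
  rule 4: no change — iguugek
  rule 5 (vowel merger): iguugek → igoogek
  ⇒ Kakulu igoogek

igoogek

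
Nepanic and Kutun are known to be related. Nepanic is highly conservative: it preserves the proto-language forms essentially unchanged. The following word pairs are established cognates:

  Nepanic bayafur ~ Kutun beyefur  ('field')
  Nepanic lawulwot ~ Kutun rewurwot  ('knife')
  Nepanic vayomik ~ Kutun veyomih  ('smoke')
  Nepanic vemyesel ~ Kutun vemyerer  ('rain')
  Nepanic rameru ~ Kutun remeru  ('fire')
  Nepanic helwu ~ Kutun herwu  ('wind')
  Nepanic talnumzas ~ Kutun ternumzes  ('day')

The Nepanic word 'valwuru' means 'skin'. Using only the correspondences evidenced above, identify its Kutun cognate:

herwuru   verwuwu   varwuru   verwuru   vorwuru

verwuru

bayafur ~ beyefur, lawulwot ~ rewurwot — Nepanic a corresponds to Kutun e after a consonant, before a consonant other than r, m, n, p, b, f, v.
lawulwot ~ rewurwot, helwu ~ herwu — Nepanic l corresponds to Kutun r after a vowel, before a consonant other than r, m, n, p, b, f, v.
Applying these to Nepanic 'valwuru':
  valwuru → velwuru   (a→e after a consonant, before a consonant other than r, m, n, p, b, f, v)
  velwuru → verwuru   (l→r after a vowel, before a consonant other than r, m, n, p, b, f, v)
So the Kutun cognate is 'verwuru'.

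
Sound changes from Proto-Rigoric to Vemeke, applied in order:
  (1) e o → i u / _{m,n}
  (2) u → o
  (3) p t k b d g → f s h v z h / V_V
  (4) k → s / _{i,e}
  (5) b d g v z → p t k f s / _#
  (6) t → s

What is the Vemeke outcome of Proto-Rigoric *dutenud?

Vemeke: start from *dutenud.
  rule 1 (pre-nasal raising): dutenud → dutinud
  rule 2 (vowel merger): dutinud → dotinod
  rule 3 (intervocalic lenition): dotinod → dosinod
  rule 4: no change — dosinod
  rule 5 (final devoicing): dosinod → dosinot
  rule 6 (unconditioned shift): dosinot → dosinos
  ⇒ Vemeke dosinos

dosinos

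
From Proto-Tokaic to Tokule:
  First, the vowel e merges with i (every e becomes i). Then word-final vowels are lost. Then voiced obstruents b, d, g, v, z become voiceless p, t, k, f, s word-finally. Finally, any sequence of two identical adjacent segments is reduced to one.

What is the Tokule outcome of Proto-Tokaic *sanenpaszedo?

saninpaszit

Tokule: *sanenpaszedo > saninpaszido > saninpaszid > saninpaszit  (by vowel merger, apocope, final devoicing)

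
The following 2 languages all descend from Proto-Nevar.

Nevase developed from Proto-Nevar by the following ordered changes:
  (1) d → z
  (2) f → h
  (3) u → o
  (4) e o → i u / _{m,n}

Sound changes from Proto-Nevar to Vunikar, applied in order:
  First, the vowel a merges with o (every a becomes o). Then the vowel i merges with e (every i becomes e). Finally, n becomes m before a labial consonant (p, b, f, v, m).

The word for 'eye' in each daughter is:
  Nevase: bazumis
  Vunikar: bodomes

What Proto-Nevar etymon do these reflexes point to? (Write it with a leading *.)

Position 3: Nevase has z, Vunikar has d. Vunikar preserves d here (none of its changes turn any other segment into d), so the proto-segment is *d.
Position 2: Nevase has a, Vunikar has o. Nevase preserves a here (none of its changes turn any other segment into a), so the proto-segment is *a.
This points to *badomis. Verify forward in each daughter:
Nevase: start from *badomis.
  rule 1 (unconditioned shift): badomis → bazomis
  rule 2: no change — bazomis
  rule 3: no change — bazomis
  rule 4 (pre-nasal raising): bazomis → bazumis
  ⇒ Nevase bazumis
Vunikar: start from *badomis.
  rule 1 (vowel merger): badomis → bodomis
  rule 2 (vowel merger): bodomis → bodomes
  rule 3: no change — bodomes
  ⇒ Vunikar bodomes
*badomis is the unique common source.

*badomis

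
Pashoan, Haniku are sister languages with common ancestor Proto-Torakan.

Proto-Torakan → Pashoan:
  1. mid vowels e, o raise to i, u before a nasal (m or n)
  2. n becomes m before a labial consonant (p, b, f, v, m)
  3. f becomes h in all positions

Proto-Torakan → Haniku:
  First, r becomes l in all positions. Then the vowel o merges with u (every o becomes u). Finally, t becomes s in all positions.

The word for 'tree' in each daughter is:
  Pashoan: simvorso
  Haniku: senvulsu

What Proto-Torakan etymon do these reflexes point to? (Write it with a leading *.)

*senvorso

Position 3: Pashoan has m, Haniku has n. Haniku preserves n here (none of its changes turn any other segment into n), so the proto-segment is *n.
Position 2: Pashoan has i, Haniku has e. Haniku preserves e here (none of its changes turn any other segment into e), so the proto-segment is *e.
Position 6: Pashoan has r, Haniku has l. Pashoan preserves r here (none of its changes turn any other segment into r), so the proto-segment is *r.
Verify the candidate proto-form against each daughter:
Pashoan: *senvorso
  senvorso → sinvorso   [pre-nasal raising]
  sinvorso → simvorso   [nasal place assimilation]
  simvorso (rule 3 does not apply)
  giving Pashoan simvorso.
Haniku: start from *senvorso.
  rule 1 (unconditioned shift): senvorso → senvolso
  rule 2 (vowel merger): senvolso → senvulsu
  rule 3: no change — senvulsu
  ⇒ Haniku senvulsu
No other proto-form is consistent with every reflex, so the reconstruction is *senvorso.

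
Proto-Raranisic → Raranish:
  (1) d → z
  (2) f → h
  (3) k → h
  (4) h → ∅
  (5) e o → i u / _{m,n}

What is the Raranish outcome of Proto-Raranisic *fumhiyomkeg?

Raranish: *fumhiyomkeg
  fumhiyomkeg (rule 1 does not apply)
  fumhiyomkeg → humhiyomkeg   [unconditioned shift]
  humhiyomkeg → humhiyomheg   [unconditioned shift]
  humhiyomheg → umiyomeg   [h-loss]
  umiyomeg → umiyumeg   [pre-nasal raising]
  giving Raranish umiyumeg.

umiyumeg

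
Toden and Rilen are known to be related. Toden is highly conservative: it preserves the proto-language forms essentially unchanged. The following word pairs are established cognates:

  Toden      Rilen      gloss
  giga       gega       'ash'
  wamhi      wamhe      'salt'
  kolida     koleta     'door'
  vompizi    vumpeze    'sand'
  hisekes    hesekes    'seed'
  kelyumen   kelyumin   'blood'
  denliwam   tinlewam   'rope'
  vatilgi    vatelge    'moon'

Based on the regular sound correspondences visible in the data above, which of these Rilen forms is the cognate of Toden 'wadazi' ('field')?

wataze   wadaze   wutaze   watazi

wataze

kolida ~ koleta — Toden d corresponds to Rilen t between vowels (before a back vowel).
wamhi ~ wamhe, vompizi ~ vumpeze — Toden i corresponds to Rilen e word-finally.
Applying these to Toden 'wadazi':
  wadazi → watazi   (d→t between vowels (before a back vowel))
  watazi → wataze   (i→e word-finally)
So the Rilen cognate is 'wataze'.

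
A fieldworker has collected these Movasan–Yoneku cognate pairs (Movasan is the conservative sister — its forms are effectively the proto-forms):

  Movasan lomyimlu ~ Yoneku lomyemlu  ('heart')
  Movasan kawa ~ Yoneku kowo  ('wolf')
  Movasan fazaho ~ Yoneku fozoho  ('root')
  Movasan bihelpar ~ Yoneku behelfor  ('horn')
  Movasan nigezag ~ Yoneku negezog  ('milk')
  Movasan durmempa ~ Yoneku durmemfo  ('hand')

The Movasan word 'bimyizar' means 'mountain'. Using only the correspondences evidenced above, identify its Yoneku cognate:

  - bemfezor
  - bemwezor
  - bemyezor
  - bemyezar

bemyezor

lomyimlu ~ lomyemlu — Movasan i corresponds to Yoneku e after a consonant, before a nasal.
bihelpar ~ behelfor, nigezag ~ negezog — Movasan i corresponds to Yoneku e after a consonant, before a consonant other than r, m, n, p, b, f, v.
bihelpar ~ behelfor — Movasan a corresponds to Yoneku o after a consonant, before r.
Applying these to Movasan 'bimyizar':
  bimyizar → bemyizar   (i→e after a consonant, before a nasal)
  bemyizar → bemyezar   (i→e after a consonant, before a consonant other than r, m, n, p, b, f, v)
  bemyezar → bemyezor   (a→o after a consonant, before r)
So the Yoneku cognate is 'bemyezor'.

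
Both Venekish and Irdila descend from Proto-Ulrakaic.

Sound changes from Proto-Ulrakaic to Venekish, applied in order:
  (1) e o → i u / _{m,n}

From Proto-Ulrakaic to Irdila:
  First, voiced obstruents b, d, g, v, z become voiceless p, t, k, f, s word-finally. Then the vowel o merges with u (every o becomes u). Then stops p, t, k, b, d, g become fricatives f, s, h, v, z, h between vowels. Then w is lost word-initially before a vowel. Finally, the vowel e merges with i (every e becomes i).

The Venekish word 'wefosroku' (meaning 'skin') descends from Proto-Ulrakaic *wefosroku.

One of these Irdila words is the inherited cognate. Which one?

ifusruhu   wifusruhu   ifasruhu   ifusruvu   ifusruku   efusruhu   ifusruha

ifusruhu

Irdila: *wefosroku > wefusruku > wefusruhu > efusruhu > ifusruhu  (by vowel merger, intervocalic lenition, glide loss, vowel merger)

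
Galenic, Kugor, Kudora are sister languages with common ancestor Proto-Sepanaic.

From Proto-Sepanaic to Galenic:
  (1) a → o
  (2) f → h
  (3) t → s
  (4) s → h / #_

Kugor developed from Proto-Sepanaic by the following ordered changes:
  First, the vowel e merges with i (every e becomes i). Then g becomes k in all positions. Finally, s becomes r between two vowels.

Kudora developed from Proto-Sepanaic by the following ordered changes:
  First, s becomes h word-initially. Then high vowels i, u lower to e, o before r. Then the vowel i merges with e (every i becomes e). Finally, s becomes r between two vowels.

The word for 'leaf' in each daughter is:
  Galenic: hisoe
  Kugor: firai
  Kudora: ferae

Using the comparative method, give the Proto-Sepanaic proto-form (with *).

Position 3: Galenic has s, Kugor has r, Kudora has r. Taking the neighbouring segments as reconstructed: Galenic s could go back to *t or *s; Kugor r could go back to *s or *r; Kudora r could go back to *s or *r — the one source consistent with every daughter is *s.
Position 2: Galenic has i, Kugor has i, Kudora has e. Galenic preserves i here (none of its changes turn any other segment into i), so the proto-segment is *i.
This points to *fisae. Verify forward in each daughter:
Galenic: start from *fisae.
  rule 1 (vowel merger): fisae → fisoe
  rule 2 (unconditioned shift): fisoe → hisoe
  rule 3: no change — hisoe
  rule 4: no change — hisoe
  ⇒ Galenic hisoe
Kugor: *fisae > fisai > firai  (by vowel merger, rhotacism)
Kudora: *fisae
  fisae (rule 1 does not apply)
  fisae (rule 2 does not apply)
  fisae → fesae   [vowel merger]
  fesae → ferae   [rhotacism]
  giving Kudora ferae.
*fisae is the unique common source.

*fisae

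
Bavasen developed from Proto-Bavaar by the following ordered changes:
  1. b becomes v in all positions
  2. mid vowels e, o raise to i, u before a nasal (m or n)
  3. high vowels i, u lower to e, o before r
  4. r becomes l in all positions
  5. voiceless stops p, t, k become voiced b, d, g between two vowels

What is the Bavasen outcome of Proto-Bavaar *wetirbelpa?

wedelvelpa

Bavasen: *wetirbelpa > wetirvelpa > wetervelpa > wetelvelpa > wedelvelpa  (by unconditioned shift, pre-rhotic lowering, unconditioned shift, intervocalic voicing)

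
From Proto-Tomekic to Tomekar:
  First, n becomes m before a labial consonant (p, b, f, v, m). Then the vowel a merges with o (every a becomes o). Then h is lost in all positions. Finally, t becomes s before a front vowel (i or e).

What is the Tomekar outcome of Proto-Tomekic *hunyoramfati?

unyoromfosi

Tomekar: *hunyoramfati > hunyoromfoti > unyoromfoti > unyoromfosi  (by vowel merger, h-loss, palatalisation)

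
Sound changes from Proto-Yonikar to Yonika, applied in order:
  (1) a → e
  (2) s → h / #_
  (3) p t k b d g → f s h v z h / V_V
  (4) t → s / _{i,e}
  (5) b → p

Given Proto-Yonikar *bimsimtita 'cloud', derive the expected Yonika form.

pimsimsise

Yonika: *bimsimtita > bimsimtite > bimsimtise > bimsimsise > pimsimsise  (by vowel merger, intervocalic lenition, palatalisation, unconditioned shift)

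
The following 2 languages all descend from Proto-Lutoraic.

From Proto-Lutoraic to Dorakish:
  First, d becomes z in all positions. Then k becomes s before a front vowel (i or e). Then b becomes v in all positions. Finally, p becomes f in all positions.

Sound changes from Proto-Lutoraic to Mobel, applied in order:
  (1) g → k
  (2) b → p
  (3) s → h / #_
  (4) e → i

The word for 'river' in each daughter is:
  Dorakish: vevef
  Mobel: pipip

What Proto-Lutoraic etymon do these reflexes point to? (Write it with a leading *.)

Position 2: Dorakish has e, Mobel has i. Dorakish preserves e here (none of its changes turn any other segment into e), so the proto-segment is *e.
Position 5: Dorakish has f, Mobel has p. Taking the neighbouring segments as reconstructed: Dorakish f could go back to *p or *f; Mobel p could go back to *p or *b — the one source consistent with every daughter is *p.
Position 3: Dorakish has v, Mobel has p. Taking the neighbouring segments as reconstructed: Dorakish v could go back to *b or *v; Mobel p could go back to *p or *b — the one source consistent with every daughter is *b.
This points to *bebep. Verify forward in each daughter:
Dorakish: start from *bebep.
  rule 1: no change — bebep
  rule 2: no change — bebep
  rule 3 (unconditioned shift): bebep → vevep
  rule 4 (unconditioned shift): vevep → vevef
  ⇒ Dorakish vevef
Mobel: *bebep
  bebep (rule 1 does not apply)
  bebep → pepep   [unconditioned shift]
  pepep (rule 3 does not apply)
  pepep → pipip   [vowel merger]
  giving Mobel pipip.
No other proto-form is consistent with every reflex, so the reconstruction is *bebep.

*bebep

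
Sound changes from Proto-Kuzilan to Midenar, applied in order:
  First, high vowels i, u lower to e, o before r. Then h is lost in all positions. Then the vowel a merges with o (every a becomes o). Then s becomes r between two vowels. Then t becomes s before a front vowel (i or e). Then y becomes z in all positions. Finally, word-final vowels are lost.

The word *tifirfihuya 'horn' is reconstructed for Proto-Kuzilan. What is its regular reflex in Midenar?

siferfiuz

Midenar: start from *tifirfihuya.
  rule 1 (pre-rhotic lowering): tifirfihuya → tiferfihuya
  rule 2 (h-loss): tiferfihuya → tiferfiuya
  rule 3 (vowel merger): tiferfiuya → tiferfiuyo
  rule 4: no change — tiferfiuyo
  rule 5 (palatalisation): tiferfiuyo → siferfiuyo
  rule 6 (unconditioned shift): siferfiuyo → siferfiuzo
  rule 7 (apocope): siferfiuzo → siferfiuz
  ⇒ Midenar siferfiuz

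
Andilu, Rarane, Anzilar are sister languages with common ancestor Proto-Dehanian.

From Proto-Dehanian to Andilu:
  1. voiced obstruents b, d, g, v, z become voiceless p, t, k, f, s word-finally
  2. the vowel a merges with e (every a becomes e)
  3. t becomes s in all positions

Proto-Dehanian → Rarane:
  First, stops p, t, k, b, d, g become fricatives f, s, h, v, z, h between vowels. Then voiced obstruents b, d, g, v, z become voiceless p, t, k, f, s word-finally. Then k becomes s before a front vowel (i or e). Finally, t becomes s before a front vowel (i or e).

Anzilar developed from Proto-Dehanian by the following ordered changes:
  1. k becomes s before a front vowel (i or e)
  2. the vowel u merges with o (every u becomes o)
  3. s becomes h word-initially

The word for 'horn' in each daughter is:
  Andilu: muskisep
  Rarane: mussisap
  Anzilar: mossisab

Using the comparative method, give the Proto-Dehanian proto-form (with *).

Position 2: Andilu has u, Rarane has u, Anzilar has o. Andilu preserves u here (none of its changes turn any other segment into u), so the proto-segment is *u.
Position 4: Andilu has k, Rarane has s, Anzilar has s. Taking the neighbouring segments as reconstructed: Andilu k can only go back to *k; Rarane s could go back to *t or *k or *s; Anzilar s could go back to *k or *s — the one source consistent with every daughter is *k.
This points to *muskisab. Verify forward in each daughter:
Andilu: *muskisab > muskisap > muskisep  (by final devoicing, vowel merger)
Rarane: *muskisab > muskisap > mussisap  (by final devoicing, palatalisation)
Anzilar: *muskisab > mussisab > mossisab  (by palatalisation, vowel merger)
*muskisab is the unique common source.

*muskisab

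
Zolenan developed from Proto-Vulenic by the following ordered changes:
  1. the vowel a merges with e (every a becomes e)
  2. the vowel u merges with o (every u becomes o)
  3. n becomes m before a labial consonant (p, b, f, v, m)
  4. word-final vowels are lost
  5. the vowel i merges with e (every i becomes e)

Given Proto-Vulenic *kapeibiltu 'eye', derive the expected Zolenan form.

kepeebelt

Zolenan: *kapeibiltu
  kapeibiltu → kepeibiltu   [vowel merger]
  kepeibiltu → kepeibilto   [vowel merger]
  kepeibilto (rule 3 does not apply)
  kepeibilto → kepeibilt   [apocope]
  kepeibilt → kepeebelt   [vowel merger]
  giving Zolenan kepeebelt.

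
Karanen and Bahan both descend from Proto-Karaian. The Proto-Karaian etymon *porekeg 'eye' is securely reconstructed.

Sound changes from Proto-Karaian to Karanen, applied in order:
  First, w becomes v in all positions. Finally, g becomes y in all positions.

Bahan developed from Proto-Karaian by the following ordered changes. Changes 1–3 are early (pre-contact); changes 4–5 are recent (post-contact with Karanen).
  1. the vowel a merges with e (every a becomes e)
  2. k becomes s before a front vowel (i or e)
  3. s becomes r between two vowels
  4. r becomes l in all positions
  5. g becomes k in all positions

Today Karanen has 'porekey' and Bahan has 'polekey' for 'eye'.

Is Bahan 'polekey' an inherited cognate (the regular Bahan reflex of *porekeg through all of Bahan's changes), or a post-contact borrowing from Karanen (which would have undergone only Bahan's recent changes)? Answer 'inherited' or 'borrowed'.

If inherited, *porekeg would pass through all of Bahan's changes:
Bahan: *porekeg > poreseg > porereg > poleleg > polelek  (by palatalisation, rhotacism, unconditioned shift, unconditioned shift)
If borrowed from Karanen 'porekey' after the early changes, it would undergo only the recent ones:
  rule 4 (unconditioned shift): porekey → polekey
  rule 5 (unconditioned shift): no change (polekey)
  ⇒ as a loan: polekey
Bahan 'polekey' matches the loan outcome 'polekey', not the inherited 'polelek' — it skipped the early Bahan changes, so it was borrowed from Karanen.

borrowed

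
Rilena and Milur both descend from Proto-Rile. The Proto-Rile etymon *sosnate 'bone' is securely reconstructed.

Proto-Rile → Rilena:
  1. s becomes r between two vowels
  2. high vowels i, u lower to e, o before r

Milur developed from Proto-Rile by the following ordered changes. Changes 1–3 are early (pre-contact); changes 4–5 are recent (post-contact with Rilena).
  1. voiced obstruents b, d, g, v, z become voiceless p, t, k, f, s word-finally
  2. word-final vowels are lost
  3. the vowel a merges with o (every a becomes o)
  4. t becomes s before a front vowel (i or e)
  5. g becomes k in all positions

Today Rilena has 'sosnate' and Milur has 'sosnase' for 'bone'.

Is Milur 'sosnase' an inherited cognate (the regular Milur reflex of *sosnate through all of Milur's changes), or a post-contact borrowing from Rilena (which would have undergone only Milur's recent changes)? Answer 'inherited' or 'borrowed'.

If inherited, *sosnate would pass through all of Milur's changes:
Milur: *sosnate > sosnat > sosnot  (by apocope, vowel merger)
If borrowed from Rilena 'sosnate' after the early changes, it would undergo only the recent ones:
  rule 4 (palatalisation): sosnate → sosnase
  rule 5 (unconditioned shift): no change (sosnase)
  ⇒ as a loan: sosnase
Milur 'sosnase' matches the loan outcome 'sosnase', not the inherited 'sosnot' — it skipped the early Milur changes, so it was borrowed from Rilena.

borrowed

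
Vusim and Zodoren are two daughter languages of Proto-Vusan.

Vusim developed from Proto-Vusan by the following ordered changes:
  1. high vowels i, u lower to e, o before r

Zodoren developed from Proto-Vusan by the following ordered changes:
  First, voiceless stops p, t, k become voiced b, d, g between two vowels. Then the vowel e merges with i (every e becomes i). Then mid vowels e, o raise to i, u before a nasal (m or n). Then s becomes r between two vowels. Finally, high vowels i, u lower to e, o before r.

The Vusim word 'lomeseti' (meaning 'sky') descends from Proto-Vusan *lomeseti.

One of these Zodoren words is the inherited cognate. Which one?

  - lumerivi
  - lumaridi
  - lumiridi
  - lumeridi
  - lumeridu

lumeridi

Zodoren: *lomeseti
  lomeseti → lomesedi   [intervocalic voicing]
  lomesedi → lomisidi   [vowel merger]
  lomisidi → lumisidi   [pre-nasal raising]
  lumisidi → lumiridi   [rhotacism]
  lumiridi → lumeridi   [pre-rhotic lowering]
  giving Zodoren lumeridi.
The other candidates each miss or misapply at least one Zodoren change.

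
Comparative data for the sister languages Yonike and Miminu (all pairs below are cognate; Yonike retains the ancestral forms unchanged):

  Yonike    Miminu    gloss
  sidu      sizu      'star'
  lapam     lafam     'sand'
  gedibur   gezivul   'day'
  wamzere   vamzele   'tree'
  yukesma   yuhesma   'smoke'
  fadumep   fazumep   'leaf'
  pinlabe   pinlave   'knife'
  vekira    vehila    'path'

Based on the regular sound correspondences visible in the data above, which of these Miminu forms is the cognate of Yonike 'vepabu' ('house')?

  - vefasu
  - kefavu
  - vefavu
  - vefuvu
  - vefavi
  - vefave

vefavu

lapam ~ lafam — Yonike p corresponds to Miminu f between vowels (before a back vowel).
gedibur ~ gezivul — Yonike b corresponds to Miminu v between vowels (before a back vowel).
Applying these to Yonike 'vepabu':
  vepabu → vefabu   (p→f between vowels (before a back vowel))
  vefabu → vefavu   (b→v between vowels (before a back vowel))
So the Miminu cognate is 'vefavu'.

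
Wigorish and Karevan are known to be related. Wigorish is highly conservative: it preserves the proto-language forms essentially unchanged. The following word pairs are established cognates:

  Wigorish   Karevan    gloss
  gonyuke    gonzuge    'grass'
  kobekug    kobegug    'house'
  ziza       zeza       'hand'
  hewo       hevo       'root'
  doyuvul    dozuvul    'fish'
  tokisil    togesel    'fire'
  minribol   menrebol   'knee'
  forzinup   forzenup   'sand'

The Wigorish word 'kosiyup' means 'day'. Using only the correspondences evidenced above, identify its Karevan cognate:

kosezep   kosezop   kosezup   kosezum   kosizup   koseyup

kosezup

ziza ~ zeza, tokisil ~ togesel — Wigorish i corresponds to Karevan e after a consonant, before a consonant other than r, m, n, p, b, f, v.
doyuvul ~ dozuvul — Wigorish y corresponds to Karevan z between vowels (before a back vowel).
Applying these to Wigorish 'kosiyup':
  kosiyup → koseyup   (i→e after a consonant, before a consonant other than r, m, n, p, b, f, v)
  koseyup → kosezup   (y→z between vowels (before a back vowel))
So the Karevan cognate is 'kosezup'.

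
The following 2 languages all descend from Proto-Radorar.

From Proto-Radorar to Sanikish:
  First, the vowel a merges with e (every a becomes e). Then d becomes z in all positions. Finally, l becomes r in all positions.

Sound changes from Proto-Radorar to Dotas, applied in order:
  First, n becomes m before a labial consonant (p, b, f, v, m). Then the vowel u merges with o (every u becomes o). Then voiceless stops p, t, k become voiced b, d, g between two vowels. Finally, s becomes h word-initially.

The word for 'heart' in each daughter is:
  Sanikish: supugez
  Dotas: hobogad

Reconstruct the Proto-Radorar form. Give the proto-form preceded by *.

*supugad

Position 6: Sanikish has e, Dotas has a. Dotas preserves a here (none of its changes turn any other segment into a), so the proto-segment is *a.
Position 2: Sanikish has u, Dotas has o. Sanikish preserves u here (none of its changes turn any other segment into u), so the proto-segment is *u.
Verify the candidate proto-form against each daughter:
Sanikish: *supugad
  supugad → supuged   [vowel merger]
  supuged → supugez   [unconditioned shift]
  supugez (rule 3 does not apply)
  giving Sanikish supugez.
Dotas: start from *supugad.
  rule 1: no change — supugad
  rule 2 (vowel merger): supugad → sopogad
  rule 3 (intervocalic voicing): sopogad → sobogad
  rule 4 (debuccalisation): sobogad → hobogad
  ⇒ Dotas hobogad
*supugad is the unique common source.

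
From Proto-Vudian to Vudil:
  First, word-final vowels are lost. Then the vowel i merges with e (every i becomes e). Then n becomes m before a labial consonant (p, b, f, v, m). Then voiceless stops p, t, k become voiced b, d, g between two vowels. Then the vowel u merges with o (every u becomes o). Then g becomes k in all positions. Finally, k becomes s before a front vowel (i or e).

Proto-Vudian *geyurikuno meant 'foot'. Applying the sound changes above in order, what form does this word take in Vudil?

Vudil: *geyurikuno
  geyurikuno → geyurikun   [apocope]
  geyurikun → geyurekun   [vowel merger]
  geyurekun (rule 3 does not apply)
  geyurekun → geyuregun   [intervocalic voicing]
  geyuregun → geyoregon   [vowel merger]
  geyoregon → keyorekon   [unconditioned shift]
  keyorekon → seyorekon   [palatalisation]
  giving Vudil seyorekon.

seyorekon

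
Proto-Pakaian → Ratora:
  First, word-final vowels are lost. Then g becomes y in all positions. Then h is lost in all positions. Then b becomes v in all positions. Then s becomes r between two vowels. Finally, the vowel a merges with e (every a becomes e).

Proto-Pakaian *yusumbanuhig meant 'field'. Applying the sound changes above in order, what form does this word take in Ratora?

Ratora: *yusumbanuhig
  yusumbanuhig (rule 1 does not apply)
  yusumbanuhig → yusumbanuhiy   [unconditioned shift]
  yusumbanuhiy → yusumbanuiy   [h-loss]
  yusumbanuiy → yusumvanuiy   [unconditioned shift]
  yusumvanuiy → yurumvanuiy   [rhotacism]
  yurumvanuiy → yurumvenuiy   [vowel merger]
  giving Ratora yurumvenuiy.

yurumvenuiy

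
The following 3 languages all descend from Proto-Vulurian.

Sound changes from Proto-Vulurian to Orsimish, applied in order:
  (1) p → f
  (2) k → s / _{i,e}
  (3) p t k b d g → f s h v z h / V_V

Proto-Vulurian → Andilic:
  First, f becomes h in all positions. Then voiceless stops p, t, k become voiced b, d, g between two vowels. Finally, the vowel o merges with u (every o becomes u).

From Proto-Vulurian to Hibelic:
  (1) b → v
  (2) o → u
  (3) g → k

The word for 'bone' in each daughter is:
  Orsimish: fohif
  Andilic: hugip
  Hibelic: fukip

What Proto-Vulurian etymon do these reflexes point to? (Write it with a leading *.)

*fogip

Position 5: Orsimish has f, Andilic has p, Hibelic has p. Andilic preserves p here (none of its changes turn any other segment into p), so the proto-segment is *p.
Position 2: Orsimish has o, Andilic has u, Hibelic has u. Orsimish preserves o here (none of its changes turn any other segment into o), so the proto-segment is *o.
Position 3: Orsimish has h, Andilic has g, Hibelic has k. Taking the neighbouring segments as reconstructed: Orsimish h could go back to *g or *h; Andilic g could go back to *k or *g; Hibelic k could go back to *k or *g — the one source consistent with every daughter is *g.
This points to *fogip. Verify forward in each daughter:
Orsimish: *fogip > fogif > fohif  (by unconditioned shift, intervocalic lenition)
Andilic: *fogip > hogip > hugip  (by unconditioned shift, vowel merger)
Hibelic: *fogip
  fogip (rule 1 does not apply)
  fogip → fugip   [vowel merger]
  fugip → fukip   [unconditioned shift]
  giving Hibelic fukip.
*fogip is the unique common source.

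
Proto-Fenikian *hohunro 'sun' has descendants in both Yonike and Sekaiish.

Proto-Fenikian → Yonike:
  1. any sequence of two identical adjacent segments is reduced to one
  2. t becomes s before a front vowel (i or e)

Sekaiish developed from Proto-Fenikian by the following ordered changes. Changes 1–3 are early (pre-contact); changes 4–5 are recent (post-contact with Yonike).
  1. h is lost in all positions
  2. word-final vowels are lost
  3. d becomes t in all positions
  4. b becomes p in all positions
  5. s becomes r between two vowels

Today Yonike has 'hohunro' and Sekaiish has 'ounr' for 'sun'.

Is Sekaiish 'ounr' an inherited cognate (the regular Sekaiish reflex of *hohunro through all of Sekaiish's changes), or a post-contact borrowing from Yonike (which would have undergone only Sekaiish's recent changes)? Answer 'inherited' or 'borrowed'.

If inherited, *hohunro would pass through all of Sekaiish's changes:
Sekaiish: *hohunro
  hohunro → ounro   [h-loss]
  ounro → ounr   [apocope]
  ounr (rule 3 does not apply)
  ounr (rule 4 does not apply)
  ounr (rule 5 does not apply)
  giving Sekaiish ounr.
If borrowed from Yonike 'hohunro' after the early changes, it would undergo only the recent ones:
  rule 4 (unconditioned shift): no change (hohunro)
  rule 5 (rhotacism): no change (hohunro)
  ⇒ as a loan: hohunro
Sekaiish 'ounr' matches the inherited outcome exactly, so it is an inherited cognate, not a loan.

inherited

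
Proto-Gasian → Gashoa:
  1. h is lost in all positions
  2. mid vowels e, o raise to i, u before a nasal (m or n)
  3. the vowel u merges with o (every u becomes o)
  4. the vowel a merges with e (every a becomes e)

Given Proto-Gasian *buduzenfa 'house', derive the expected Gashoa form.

bodozinfe

Gashoa: start from *buduzenfa.
  rule 1: no change — buduzenfa
  rule 2 (pre-nasal raising): buduzenfa → buduzinfa
  rule 3 (vowel merger): buduzinfa → bodozinfa
  rule 4 (vowel merger): bodozinfa → bodozinfe
  ⇒ Gashoa bodozinfe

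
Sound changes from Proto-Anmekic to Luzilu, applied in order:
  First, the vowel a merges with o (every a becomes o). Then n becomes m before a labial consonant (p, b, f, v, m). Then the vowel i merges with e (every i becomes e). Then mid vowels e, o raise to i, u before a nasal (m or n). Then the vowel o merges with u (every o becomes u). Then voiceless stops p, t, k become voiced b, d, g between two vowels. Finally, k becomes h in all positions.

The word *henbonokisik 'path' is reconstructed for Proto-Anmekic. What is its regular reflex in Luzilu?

himbunugeseh

Luzilu: *henbonokisik > hembonokisik > hembonokesek > himbunokesek > himbunukesek > himbunugesek > himbunugeseh  (by nasal place assimilation, vowel merger, pre-nasal raising, vowel merger, intervocalic voicing, unconditioned shift)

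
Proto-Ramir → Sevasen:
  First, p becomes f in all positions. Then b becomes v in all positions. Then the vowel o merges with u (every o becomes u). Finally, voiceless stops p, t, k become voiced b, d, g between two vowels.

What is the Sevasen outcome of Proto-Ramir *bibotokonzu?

Sevasen: start from *bibotokonzu.
  rule 1: no change — bibotokonzu
  rule 2 (unconditioned shift): bibotokonzu → vivotokonzu
  rule 3 (vowel merger): vivotokonzu → vivutukunzu
  rule 4 (intervocalic voicing): vivutukunzu → vivudugunzu
  ⇒ Sevasen vivudugunzu

vivudugunzu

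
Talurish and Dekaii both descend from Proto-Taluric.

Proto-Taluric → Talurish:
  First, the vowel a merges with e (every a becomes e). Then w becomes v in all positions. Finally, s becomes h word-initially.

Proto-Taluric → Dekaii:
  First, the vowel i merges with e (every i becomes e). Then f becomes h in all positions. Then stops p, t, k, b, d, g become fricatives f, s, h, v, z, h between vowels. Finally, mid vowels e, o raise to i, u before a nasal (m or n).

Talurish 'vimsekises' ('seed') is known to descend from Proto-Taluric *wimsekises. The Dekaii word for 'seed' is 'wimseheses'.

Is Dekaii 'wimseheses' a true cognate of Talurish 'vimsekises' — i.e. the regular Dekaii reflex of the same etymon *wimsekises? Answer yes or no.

yes

Derive the expected Dekaii reflex of *wimsekises:
Dekaii: *wimsekises
  wimsekises → wemsekeses   [vowel merger]
  wemsekeses (rule 2 does not apply)
  wemsekeses → wemseheses   [intervocalic lenition]
  wemseheses → wimseheses   [pre-nasal raising]
  giving Dekaii wimseheses.
Dekaii 'wimseheses' matches the regular reflex exactly, so the pair is cognate.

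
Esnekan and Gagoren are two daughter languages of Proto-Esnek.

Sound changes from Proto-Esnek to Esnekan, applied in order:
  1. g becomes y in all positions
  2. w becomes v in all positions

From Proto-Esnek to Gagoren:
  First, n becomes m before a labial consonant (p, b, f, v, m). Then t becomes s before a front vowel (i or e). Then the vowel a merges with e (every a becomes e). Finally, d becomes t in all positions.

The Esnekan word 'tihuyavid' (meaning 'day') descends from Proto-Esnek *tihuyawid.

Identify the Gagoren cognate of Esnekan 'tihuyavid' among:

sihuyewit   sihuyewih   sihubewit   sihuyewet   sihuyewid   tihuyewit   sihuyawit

sihuyewit

Gagoren: start from *tihuyawid.
  rule 1: no change — tihuyawid
  rule 2 (palatalisation): tihuyawid → sihuyawid
  rule 3 (vowel merger): sihuyawid → sihuyewid
  rule 4 (unconditioned shift): sihuyewid → sihuyewit
  ⇒ Gagoren sihuyewit
The other candidates each miss or misapply at least one Gagoren change.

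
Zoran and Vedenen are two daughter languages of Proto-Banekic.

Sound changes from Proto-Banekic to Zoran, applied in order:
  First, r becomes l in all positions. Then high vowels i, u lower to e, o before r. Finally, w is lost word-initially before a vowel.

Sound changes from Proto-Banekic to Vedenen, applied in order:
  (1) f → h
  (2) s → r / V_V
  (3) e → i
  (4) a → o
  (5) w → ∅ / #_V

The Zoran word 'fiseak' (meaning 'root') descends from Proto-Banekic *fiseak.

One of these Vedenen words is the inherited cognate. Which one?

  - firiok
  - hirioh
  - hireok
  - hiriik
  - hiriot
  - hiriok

Vedenen: *fiseak
  fiseak → hiseak   [unconditioned shift]
  hiseak → hireak   [rhotacism]
  hireak → hiriak   [vowel merger]
  hiriak → hiriok   [vowel merger]
  hiriok (rule 5 does not apply)
  giving Vedenen hiriok.
The other candidates each miss or misapply at least one Vedenen change.

hiriok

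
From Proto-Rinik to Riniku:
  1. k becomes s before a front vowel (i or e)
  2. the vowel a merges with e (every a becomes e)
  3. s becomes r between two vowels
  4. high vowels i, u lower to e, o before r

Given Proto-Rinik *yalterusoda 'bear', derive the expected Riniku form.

Riniku: start from *yalterusoda.
  rule 1: no change — yalterusoda
  rule 2 (vowel merger): yalterusoda → yelterusode
  rule 3 (rhotacism): yelterusode → yelterurode
  rule 4 (pre-rhotic lowering): yelterurode → yelterorode
  ⇒ Riniku yelterorode

yelterorode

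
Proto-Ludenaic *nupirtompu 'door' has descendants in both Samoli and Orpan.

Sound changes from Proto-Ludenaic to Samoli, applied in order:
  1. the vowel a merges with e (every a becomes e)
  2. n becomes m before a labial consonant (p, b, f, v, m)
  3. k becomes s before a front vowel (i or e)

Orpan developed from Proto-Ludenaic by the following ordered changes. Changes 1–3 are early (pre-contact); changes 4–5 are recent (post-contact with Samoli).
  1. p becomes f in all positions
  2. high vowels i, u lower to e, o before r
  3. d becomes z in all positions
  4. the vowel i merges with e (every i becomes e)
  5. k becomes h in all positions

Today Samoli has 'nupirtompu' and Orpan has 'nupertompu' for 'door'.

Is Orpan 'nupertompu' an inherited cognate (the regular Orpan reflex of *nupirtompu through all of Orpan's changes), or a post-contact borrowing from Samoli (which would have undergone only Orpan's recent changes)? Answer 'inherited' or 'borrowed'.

If inherited, *nupirtompu would pass through all of Orpan's changes:
Orpan: *nupirtompu
  nupirtompu → nufirtomfu   [unconditioned shift]
  nufirtomfu → nufertomfu   [pre-rhotic lowering]
  nufertomfu (rule 3 does not apply)
  nufertomfu (rule 4 does not apply)
  nufertomfu (rule 5 does not apply)
  giving Orpan nufertomfu.
If borrowed from Samoli 'nupirtompu' after the early changes, it would undergo only the recent ones:
  rule 4 (vowel merger): nupirtompu → nupertompu
  rule 5 (unconditioned shift): no change (nupertompu)
  ⇒ as a loan: nupertompu
Orpan 'nupertompu' matches the loan outcome 'nupertompu', not the inherited 'nufertomfu' — it skipped the early Orpan changes, so it was borrowed from Samoli.

borrowed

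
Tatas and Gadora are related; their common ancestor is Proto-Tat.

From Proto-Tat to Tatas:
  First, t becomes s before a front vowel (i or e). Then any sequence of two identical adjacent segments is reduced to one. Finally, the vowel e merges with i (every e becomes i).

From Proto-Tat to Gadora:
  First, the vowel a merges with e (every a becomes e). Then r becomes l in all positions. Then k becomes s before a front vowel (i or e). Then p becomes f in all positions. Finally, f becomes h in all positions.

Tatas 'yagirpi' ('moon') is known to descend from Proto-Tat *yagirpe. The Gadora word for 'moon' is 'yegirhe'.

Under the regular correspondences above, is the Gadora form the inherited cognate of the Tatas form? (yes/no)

Derive the expected Gadora reflex of *yagirpe:
Gadora: start from *yagirpe.
  rule 1 (vowel merger): yagirpe → yegirpe
  rule 2 (unconditioned shift): yegirpe → yegilpe
  rule 3: no change — yegilpe
  rule 4 (unconditioned shift): yegilpe → yegilfe
  rule 5 (unconditioned shift): yegilfe → yegilhe
  ⇒ Gadora yegilhe
The regular Gadora reflex would be 'yegilhe', but the attested form is 'yegirhe'. The correspondence is irregular, so they are not cognates (the Gadora form has a different source).

no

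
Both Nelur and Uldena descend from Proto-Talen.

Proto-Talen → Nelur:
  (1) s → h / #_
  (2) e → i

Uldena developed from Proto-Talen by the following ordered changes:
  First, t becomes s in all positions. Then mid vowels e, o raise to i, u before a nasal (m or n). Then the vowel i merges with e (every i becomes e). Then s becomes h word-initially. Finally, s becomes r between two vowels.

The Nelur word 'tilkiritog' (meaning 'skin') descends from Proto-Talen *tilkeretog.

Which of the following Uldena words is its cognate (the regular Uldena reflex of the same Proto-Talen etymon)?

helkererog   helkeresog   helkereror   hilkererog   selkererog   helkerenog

Uldena: *tilkeretog > silkeresog > selkeresog > helkeresog > helkererog  (by unconditioned shift, vowel merger, debuccalisation, rhotacism)
Among the options, 'helkererog' alone shows every Uldena change applied in order.

helkererog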